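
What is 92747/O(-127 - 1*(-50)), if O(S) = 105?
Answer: 92747/105 ≈ 883.30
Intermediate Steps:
92747/O(-127 - 1*(-50)) = 92747/105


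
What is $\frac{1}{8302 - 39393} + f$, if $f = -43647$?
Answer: $- \frac{1357028878}{31091} \approx -43647.0$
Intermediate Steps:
$\frac{1}{8302 - 39393} + f = \frac{1}{8302 - 39393} - 43647 = \frac{1}{-31091} - 43647 = - \frac{1}{31091} - 43647 = - \frac{1357028878}{31091}$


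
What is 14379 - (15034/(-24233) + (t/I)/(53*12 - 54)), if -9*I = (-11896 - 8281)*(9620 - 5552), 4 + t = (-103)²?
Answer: 616525951724816961/42874981044808 ≈ 14380.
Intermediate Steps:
t = 10605 (t = -4 + (-103)² = -4 + 10609 = 10605)
I = 9120004 (I = -(-11896 - 8281)*(9620 - 5552)/9 = -(-20177)*4068/9 = -⅑*(-82080036) = 9120004)
14379 - (15034/(-24233) + (t/I)/(53*12 - 54)) = 14379 - (15034/(-24233) + (10605/9120004)/(53*12 - 54)) = 14379 - (15034*(-1/24233) + (10605*(1/9120004))/(636 - 54)) = 14379 - (-15034/24233 + (10605/9120004)/582) = 14379 - (-15034/24233 + (10605/9120004)*(1/582)) = 14379 - (-15034/24233 + 3535/1769280776) = 14379 - 1*(-26599281522729/42874981044808) = 14379 + 26599281522729/42874981044808 = 616525951724816961/42874981044808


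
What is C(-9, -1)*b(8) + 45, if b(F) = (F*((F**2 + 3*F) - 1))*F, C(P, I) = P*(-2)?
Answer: 100269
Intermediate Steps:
C(P, I) = -2*P
b(F) = F**2*(-1 + F**2 + 3*F) (b(F) = (F*(-1 + F**2 + 3*F))*F = F**2*(-1 + F**2 + 3*F))
C(-9, -1)*b(8) + 45 = (-2*(-9))*(8**2*(-1 + 8**2 + 3*8)) + 45 = 18*(64*(-1 + 64 + 24)) + 45 = 18*(64*87) + 45 = 18*5568 + 45 = 100224 + 45 = 100269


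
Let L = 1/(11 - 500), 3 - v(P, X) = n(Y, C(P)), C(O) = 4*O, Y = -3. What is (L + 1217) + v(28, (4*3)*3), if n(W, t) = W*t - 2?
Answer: 761861/489 ≈ 1558.0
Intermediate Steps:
n(W, t) = -2 + W*t
v(P, X) = 5 + 12*P (v(P, X) = 3 - (-2 - 12*P) = 3 + (2 + 12*P) = 5 + 12*P)
L = -1/489 (L = 1/(-489) = -1/489 ≈ -0.0020450)
(L + 1217) + v(28, (4*3)*3) = (-1/489 + 1217) + (5 + 12*28) = 595112/489 + (5 + 336) = 595112/489 + 341 = 761861/489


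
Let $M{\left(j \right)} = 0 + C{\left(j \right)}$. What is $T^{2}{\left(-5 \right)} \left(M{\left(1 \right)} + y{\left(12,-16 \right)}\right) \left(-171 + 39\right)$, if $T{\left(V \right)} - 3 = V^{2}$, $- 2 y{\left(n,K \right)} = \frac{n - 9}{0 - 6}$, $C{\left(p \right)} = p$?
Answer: $-129360$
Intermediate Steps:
$y{\left(n,K \right)} = - \frac{3}{4} + \frac{n}{12}$ ($y{\left(n,K \right)} = - \frac{\left(n - 9\right) \frac{1}{0 - 6}}{2} = - \frac{\left(-9 + n\right) \frac{1}{-6}}{2} = - \frac{\left(-9 + n\right) \left(- \frac{1}{6}\right)}{2} = - \frac{\frac{3}{2} - \frac{n}{6}}{2} = - \frac{3}{4} + \frac{n}{12}$)
$M{\left(j \right)} = j$ ($M{\left(j \right)} = 0 + j = j$)
$T{\left(V \right)} = 3 + V^{2}$
$T^{2}{\left(-5 \right)} \left(M{\left(1 \right)} + y{\left(12,-16 \right)}\right) \left(-171 + 39\right) = \left(3 + \left(-5\right)^{2}\right)^{2} \left(1 + \left(- \frac{3}{4} + \frac{1}{12} \cdot 12\right)\right) \left(-171 + 39\right) = \left(3 + 25\right)^{2} \left(1 + \left(- \frac{3}{4} + 1\right)\right) \left(-132\right) = 28^{2} \left(1 + \frac{1}{4}\right) \left(-132\right) = 784 \cdot \frac{5}{4} \left(-132\right) = 784 \left(-165\right) = -129360$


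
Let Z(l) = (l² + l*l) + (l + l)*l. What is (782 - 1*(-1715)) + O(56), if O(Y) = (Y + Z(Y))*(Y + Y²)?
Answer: 40221697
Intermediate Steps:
Z(l) = 4*l² (Z(l) = (l² + l²) + (2*l)*l = 2*l² + 2*l² = 4*l²)
O(Y) = (Y + Y²)*(Y + 4*Y²) (O(Y) = (Y + 4*Y²)*(Y + Y²) = (Y + Y²)*(Y + 4*Y²))
(782 - 1*(-1715)) + O(56) = (782 - 1*(-1715)) + 56²*(1 + 4*56² + 5*56) = (782 + 1715) + 3136*(1 + 4*3136 + 280) = 2497 + 3136*(1 + 12544 + 280) = 2497 + 3136*12825 = 2497 + 40219200 = 40221697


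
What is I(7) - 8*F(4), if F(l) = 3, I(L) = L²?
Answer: 25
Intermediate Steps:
I(7) - 8*F(4) = 7² - 8*3 = 49 - 24 = 25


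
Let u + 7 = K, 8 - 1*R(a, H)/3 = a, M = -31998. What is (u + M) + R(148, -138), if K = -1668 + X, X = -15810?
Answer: -49903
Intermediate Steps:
R(a, H) = 24 - 3*a
K = -17478 (K = -1668 - 15810 = -17478)
u = -17485 (u = -7 - 17478 = -17485)
(u + M) + R(148, -138) = (-17485 - 31998) + (24 - 3*148) = -49483 + (24 - 444) = -49483 - 420 = -49903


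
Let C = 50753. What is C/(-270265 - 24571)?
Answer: -50753/294836 ≈ -0.17214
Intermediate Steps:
C/(-270265 - 24571) = 50753/(-270265 - 24571) = 50753/(-294836) = 50753*(-1/294836) = -50753/294836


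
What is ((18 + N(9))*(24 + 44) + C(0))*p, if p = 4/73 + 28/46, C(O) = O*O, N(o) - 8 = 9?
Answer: 2651320/1679 ≈ 1579.1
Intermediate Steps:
N(o) = 17 (N(o) = 8 + 9 = 17)
C(O) = O**2
p = 1114/1679 (p = 4*(1/73) + 28*(1/46) = 4/73 + 14/23 = 1114/1679 ≈ 0.66349)
((18 + N(9))*(24 + 44) + C(0))*p = ((18 + 17)*(24 + 44) + 0**2)*(1114/1679) = (35*68 + 0)*(1114/1679) = (2380 + 0)*(1114/1679) = 2380*(1114/1679) = 2651320/1679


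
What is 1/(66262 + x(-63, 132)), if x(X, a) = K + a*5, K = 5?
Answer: 1/66927 ≈ 1.4942e-5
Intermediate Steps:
x(X, a) = 5 + 5*a (x(X, a) = 5 + a*5 = 5 + 5*a)
1/(66262 + x(-63, 132)) = 1/(66262 + (5 + 5*132)) = 1/(66262 + (5 + 660)) = 1/(66262 + 665) = 1/66927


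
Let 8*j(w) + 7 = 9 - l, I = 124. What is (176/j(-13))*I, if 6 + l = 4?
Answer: 43648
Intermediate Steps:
l = -2 (l = -6 + 4 = -2)
j(w) = 1/2 (j(w) = -7/8 + (9 - 1*(-2))/8 = -7/8 + (9 + 2)/8 = -7/8 + (1/8)*11 = -7/8 + 11/8 = 1/2)
(176/j(-13))*I = (176/(1/2))*124 = (176*2)*124 = 352*124 = 43648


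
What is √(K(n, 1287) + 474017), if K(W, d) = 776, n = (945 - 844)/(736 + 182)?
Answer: √474793 ≈ 689.05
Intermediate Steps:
n = 101/918 ≈ 0.11002
√(K(n, 1287) + 474017) = √(776 + 474017) = √474793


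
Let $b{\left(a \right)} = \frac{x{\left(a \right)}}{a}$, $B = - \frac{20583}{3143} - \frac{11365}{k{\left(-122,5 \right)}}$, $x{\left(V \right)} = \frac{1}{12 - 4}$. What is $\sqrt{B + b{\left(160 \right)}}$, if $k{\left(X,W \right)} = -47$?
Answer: $\frac{\sqrt{32855900995302805}}{11817680} \approx 15.338$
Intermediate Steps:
$x{\left(V \right)} = \frac{1}{8}$
$B = \frac{34752794}{147721}$ ($B = - \frac{20583}{3143} - \frac{11365}{-47} = \left(-20583\right) \frac{1}{3143} - - \frac{11365}{47} = - \frac{20583}{3143} + \frac{11365}{47} = \frac{34752794}{147721} \approx 235.26$)
$b{\left(a \right)} = \frac{1}{8 a}$
$\sqrt{B + b{\left(160 \right)}} = \sqrt{\frac{34752794}{147721} + \frac{1}{8 \cdot 160}} = \sqrt{\frac{34752794}{147721} + \frac{1}{8} \cdot \frac{1}{160}} = \sqrt{\frac{34752794}{147721} + \frac{1}{1280}} = \sqrt{\frac{44483724041}{189082880}} = \frac{\sqrt{32855900995302805}}{11817680}$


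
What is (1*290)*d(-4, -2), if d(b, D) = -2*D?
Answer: 1160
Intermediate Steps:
(1*290)*d(-4, -2) = (1*290)*(-2*(-2)) = 290*4 = 1160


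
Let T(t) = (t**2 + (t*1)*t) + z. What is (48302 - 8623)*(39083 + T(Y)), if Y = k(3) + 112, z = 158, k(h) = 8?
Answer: 2699798839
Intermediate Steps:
Y = 120 (Y = 8 + 112 = 120)
T(t) = 158 + 2*t**2 (T(t) = (t**2 + (t*1)*t) + 158 = (t**2 + t*t) + 158 = (t**2 + t**2) + 158 = 2*t**2 + 158 = 158 + 2*t**2)
(48302 - 8623)*(39083 + T(Y)) = (48302 - 8623)*(39083 + (158 + 2*120**2)) = 39679*(39083 + (158 + 2*14400)) = 39679*(39083 + (158 + 28800)) = 39679*(39083 + 28958) = 39679*68041 = 2699798839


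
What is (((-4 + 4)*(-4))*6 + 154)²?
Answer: 23716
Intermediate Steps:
(((-4 + 4)*(-4))*6 + 154)² = ((0*(-4))*6 + 154)² = (0*6 + 154)² = (0 + 154)² = 154² = 23716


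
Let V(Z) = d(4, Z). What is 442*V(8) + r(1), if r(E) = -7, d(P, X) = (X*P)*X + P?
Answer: 114913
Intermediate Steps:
d(P, X) = P + P*X**2 (d(P, X) = (P*X)*X + P = P*X**2 + P = P + P*X**2)
V(Z) = 4 + 4*Z**2 (V(Z) = 4*(1 + Z**2) = 4 + 4*Z**2)
442*V(8) + r(1) = 442*(4 + 4*8**2) - 7 = 442*(4 + 4*64) - 7 = 442*(4 + 256) - 7 = 442*260 - 7 = 114920 - 7 = 114913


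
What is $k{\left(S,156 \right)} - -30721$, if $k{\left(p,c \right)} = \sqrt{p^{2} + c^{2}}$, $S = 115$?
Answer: $30721 + \sqrt{37561} \approx 30915.0$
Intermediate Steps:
$k{\left(p,c \right)} = \sqrt{c^{2} + p^{2}}$
$k{\left(S,156 \right)} - -30721 = \sqrt{156^{2} + 115^{2}} - -30721 = \sqrt{24336 + 13225} + 30721 = \sqrt{37561} + 30721 = 30721 + \sqrt{37561}$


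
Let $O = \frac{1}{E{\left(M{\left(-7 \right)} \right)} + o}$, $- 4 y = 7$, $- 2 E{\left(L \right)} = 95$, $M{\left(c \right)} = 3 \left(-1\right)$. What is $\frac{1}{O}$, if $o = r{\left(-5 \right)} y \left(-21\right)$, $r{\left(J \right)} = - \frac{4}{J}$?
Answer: $- \frac{181}{10} \approx -18.1$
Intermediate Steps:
$M{\left(c \right)} = -3$
$E{\left(L \right)} = - \frac{95}{2}$ ($E{\left(L \right)} = \left(- \frac{1}{2}\right) 95 = - \frac{95}{2}$)
$y = - \frac{7}{4}$ ($y = \left(- \frac{1}{4}\right) 7 = - \frac{7}{4} \approx -1.75$)
$o = \frac{147}{5}$ ($o = - \frac{4}{-5} \left(- \frac{7}{4}\right) \left(-21\right) = \left(-4\right) \left(- \frac{1}{5}\right) \left(- \frac{7}{4}\right) \left(-21\right) = \frac{4}{5} \left(- \frac{7}{4}\right) \left(-21\right) = \left(- \frac{7}{5}\right) \left(-21\right) = \frac{147}{5} \approx 29.4$)
$O = - \frac{10}{181}$ ($O = \frac{1}{- \frac{95}{2} + \frac{147}{5}} = \frac{1}{- \frac{181}{10}} = - \frac{10}{181} \approx -0.055249$)
$\frac{1}{O} = \frac{1}{- \frac{10}{181}} = - \frac{181}{10}$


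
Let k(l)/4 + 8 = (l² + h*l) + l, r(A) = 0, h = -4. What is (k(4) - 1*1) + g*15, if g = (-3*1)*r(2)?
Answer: -17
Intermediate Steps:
g = 0 (g = -3*1*0 = -3*0 = 0)
k(l) = -32 - 12*l + 4*l² (k(l) = -32 + 4*((l² - 4*l) + l) = -32 + 4*(l² - 3*l) = -32 + (-12*l + 4*l²) = -32 - 12*l + 4*l²)
(k(4) - 1*1) + g*15 = ((-32 - 12*4 + 4*4²) - 1*1) + 0*15 = ((-32 - 48 + 4*16) - 1) + 0 = ((-32 - 48 + 64) - 1) + 0 = (-16 - 1) + 0 = -17 + 0 = -17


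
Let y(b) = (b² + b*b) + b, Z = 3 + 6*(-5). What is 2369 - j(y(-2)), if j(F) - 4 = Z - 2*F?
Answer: 2404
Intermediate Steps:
Z = -27 (Z = 3 - 30 = -27)
y(b) = b + 2*b² (y(b) = (b² + b²) + b = 2*b² + b = b + 2*b²)
j(F) = -23 - 2*F (j(F) = 4 + (-27 - 2*F) = -23 - 2*F)
2369 - j(y(-2)) = 2369 - (-23 - (-4)*(1 + 2*(-2))) = 2369 - (-23 - (-4)*(1 - 4)) = 2369 - (-23 - (-4)*(-3)) = 2369 - (-23 - 2*6) = 2369 - (-23 - 12) = 2369 - 1*(-35) = 2369 + 35 = 2404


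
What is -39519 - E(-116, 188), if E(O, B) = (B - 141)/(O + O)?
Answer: -9168361/232 ≈ -39519.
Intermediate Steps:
E(O, B) = (-141 + B)/(2*O) (E(O, B) = (-141 + B)/((2*O)) = (-141 + B)*(1/(2*O)) = (-141 + B)/(2*O))
-39519 - E(-116, 188) = -39519 - (-141 + 188)/(2*(-116)) = -39519 - (-1)*47/(2*116) = -39519 - 1*(-47/232) = -39519 + 47/232 = -9168361/232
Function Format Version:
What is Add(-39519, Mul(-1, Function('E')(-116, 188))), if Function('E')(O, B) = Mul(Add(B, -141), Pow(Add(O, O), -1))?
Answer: Rational(-9168361, 232) ≈ -39519.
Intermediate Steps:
Function('E')(O, B) = Mul(Rational(1, 2), Pow(O, -1), Add(-141, B)) (Function('E')(O, B) = Mul(Add(-141, B), Pow(Mul(2, O), -1)) = Mul(Add(-141, B), Mul(Rational(1, 2), Pow(O, -1))) = Mul(Rational(1, 2), Pow(O, -1), Add(-141, B)))
Add(-39519, Mul(-1, Function('E')(-116, 188))) = Add(-39519, Mul(-1, Mul(Rational(1, 2), Pow(-116, -1), Add(-141, 188)))) = Add(-39519, Mul(-1, Mul(Rational(1, 2), Rational(-1, 116), 47))) = Add(-39519, Mul(-1, Rational(-47, 232))) = Add(-39519, Rational(47, 232)) = Rational(-9168361, 232)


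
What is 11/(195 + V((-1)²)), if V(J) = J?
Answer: 11/196 ≈ 0.056122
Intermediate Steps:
11/(195 + V((-1)²)) = 11/(195 + (-1)²) = 11/(195 + 1) = 11/196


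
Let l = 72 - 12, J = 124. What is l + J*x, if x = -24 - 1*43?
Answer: -8248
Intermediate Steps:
l = 60
x = -67 (x = -24 - 43 = -67)
l + J*x = 60 + 124*(-67) = 60 - 8308 = -8248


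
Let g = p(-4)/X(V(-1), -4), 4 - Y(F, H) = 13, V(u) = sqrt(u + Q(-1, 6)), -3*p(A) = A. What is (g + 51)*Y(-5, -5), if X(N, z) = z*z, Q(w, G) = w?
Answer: -1839/4 ≈ -459.75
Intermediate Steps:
p(A) = -A/3
V(u) = sqrt(-1 + u) (V(u) = sqrt(u - 1) = sqrt(-1 + u))
X(N, z) = z**2
Y(F, H) = -9 (Y(F, H) = 4 - 1*13 = 4 - 13 = -9)
g = 1/12 (g = (-1/3*(-4))/((-4)**2) = (4/3)/16 = (4/3)*(1/16) = 1/12 ≈ 0.083333)
(g + 51)*Y(-5, -5) = (1/12 + 51)*(-9) = (613/12)*(-9) = -1839/4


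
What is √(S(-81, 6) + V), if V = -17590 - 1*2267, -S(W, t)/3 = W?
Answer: I*√19614 ≈ 140.05*I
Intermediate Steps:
S(W, t) = -3*W
V = -19857 (V = -17590 - 2267 = -19857)
√(S(-81, 6) + V) = √(-3*(-81) - 19857) = √(243 - 19857) = √(-19614) = I*√19614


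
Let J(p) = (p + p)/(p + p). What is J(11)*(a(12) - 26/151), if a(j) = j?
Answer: 1786/151 ≈ 11.828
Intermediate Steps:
J(p) = 1 (J(p) = (2*p)/((2*p)) = (2*p)*(1/(2*p)) = 1)
J(11)*(a(12) - 26/151) = 1*(12 - 26/151) = 1*(1786/151) = 1786/151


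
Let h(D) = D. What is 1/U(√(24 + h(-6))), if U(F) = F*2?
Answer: √2/12 ≈ 0.11785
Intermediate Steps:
U(F) = 2*F
1/U(√(24 + h(-6))) = 1/(2*√(24 - 6)) = 1/(2*√18) = 1/(2*(3*√2)) = 1/(6*√2) = √2/12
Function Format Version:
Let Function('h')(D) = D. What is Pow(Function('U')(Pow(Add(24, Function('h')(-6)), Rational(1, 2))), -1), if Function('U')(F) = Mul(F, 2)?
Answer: Mul(Rational(1, 12), Pow(2, Rational(1, 2))) ≈ 0.11785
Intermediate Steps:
Function('U')(F) = Mul(2, F)
Pow(Function('U')(Pow(Add(24, Function('h')(-6)), Rational(1, 2))), -1) = Pow(Mul(2, Pow(Add(24, -6), Rational(1, 2))), -1) = Pow(Mul(2, Pow(18, Rational(1, 2))), -1) = Pow(Mul(2, Mul(3, Pow(2, Rational(1, 2)))), -1) = Pow(Mul(6, Pow(2, Rational(1, 2))), -1) = Mul(Rational(1, 12), Pow(2, Rational(1, 2)))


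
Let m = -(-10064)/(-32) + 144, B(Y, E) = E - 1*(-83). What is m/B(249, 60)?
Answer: -31/26 ≈ -1.1923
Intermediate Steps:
B(Y, E) = 83 + E (B(Y, E) = E + 83 = 83 + E)
m = -341/2 (m = -(-10064)*(-1)/32 + 144 = -68*37/8 + 144 = -629/2 + 144 = -341/2 ≈ -170.50)
m/B(249, 60) = -341/(2*(83 + 60)) = -341/2/143 = -341/2*1/143 = -31/26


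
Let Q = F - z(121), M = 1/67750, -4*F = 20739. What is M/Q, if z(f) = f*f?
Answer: -2/2686389125 ≈ -7.4449e-10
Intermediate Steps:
z(f) = f**2
F = -20739/4 (F = -1/4*20739 = -20739/4 ≈ -5184.8)
M = 1/67750 ≈ 1.4760e-5
Q = -79303/4 (Q = -20739/4 - 1*121**2 = -20739/4 - 1*14641 = -20739/4 - 14641 = -79303/4 ≈ -19826.)
M/Q = 1/(67750*(-79303/4)) = (1/67750)*(-4/79303) = -2/2686389125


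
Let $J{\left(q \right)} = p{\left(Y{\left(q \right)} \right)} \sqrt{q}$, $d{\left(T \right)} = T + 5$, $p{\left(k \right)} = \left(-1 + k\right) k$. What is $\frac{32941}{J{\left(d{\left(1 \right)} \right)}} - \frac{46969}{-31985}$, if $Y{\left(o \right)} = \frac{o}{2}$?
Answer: $\frac{46969}{31985} + \frac{32941 \sqrt{6}}{36} \approx 2242.8$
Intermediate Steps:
$Y{\left(o \right)} = \frac{o}{2}$ ($Y{\left(o \right)} = o \frac{1}{2} = \frac{o}{2}$)
$p{\left(k \right)} = k \left(-1 + k\right)$
$d{\left(T \right)} = 5 + T$
$J{\left(q \right)} = \frac{q^{\frac{3}{2}} \left(-1 + \frac{q}{2}\right)}{2}$ ($J{\left(q \right)} = \frac{q}{2} \left(-1 + \frac{q}{2}\right) \sqrt{q} = \frac{q \left(-1 + \frac{q}{2}\right)}{2} \sqrt{q} = \frac{q^{\frac{3}{2}} \left(-1 + \frac{q}{2}\right)}{2}$)
$\frac{32941}{J{\left(d{\left(1 \right)} \right)}} - \frac{46969}{-31985} = \frac{32941}{\frac{1}{4} \left(5 + 1\right)^{\frac{3}{2}} \left(-2 + \left(5 + 1\right)\right)} - \frac{46969}{-31985} = \frac{32941}{\frac{1}{4} \cdot 6^{\frac{3}{2}} \left(-2 + 6\right)} - - \frac{46969}{31985} = \frac{32941}{\frac{1}{4} \cdot 6 \sqrt{6} \cdot 4} + \frac{46969}{31985} = \frac{32941}{6 \sqrt{6}} + \frac{46969}{31985} = 32941 \frac{\sqrt{6}}{36} + \frac{46969}{31985} = \frac{32941 \sqrt{6}}{36} + \frac{46969}{31985} = \frac{46969}{31985} + \frac{32941 \sqrt{6}}{36}$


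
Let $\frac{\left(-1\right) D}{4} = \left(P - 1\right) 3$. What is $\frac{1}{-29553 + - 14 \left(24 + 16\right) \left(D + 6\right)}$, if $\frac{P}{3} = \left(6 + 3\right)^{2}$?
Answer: $\frac{1}{1593327} \approx 6.2762 \cdot 10^{-7}$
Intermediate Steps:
$P = 243$ ($P = 3 \left(6 + 3\right)^{2} = 3 \cdot 9^{2} = 3 \cdot 81 = 243$)
$D = -2904$ ($D = - 4 \left(243 - 1\right) 3 = - 4 \cdot 242 \cdot 3 = \left(-4\right) 726 = -2904$)
$\frac{1}{-29553 + - 14 \left(24 + 16\right) \left(D + 6\right)} = \frac{1}{-29553 + - 14 \left(24 + 16\right) \left(-2904 + 6\right)} = \frac{1}{-29553 + \left(-14\right) 40 \left(-2898\right)} = \frac{1}{-29553 - -1622880} = \frac{1}{-29553 + 1622880} = \frac{1}{1593327}$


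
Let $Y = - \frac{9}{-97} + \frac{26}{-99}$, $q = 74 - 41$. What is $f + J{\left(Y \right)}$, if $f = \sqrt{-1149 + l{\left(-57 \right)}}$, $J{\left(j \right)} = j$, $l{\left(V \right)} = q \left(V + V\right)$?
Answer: $- \frac{1631}{9603} + i \sqrt{4911} \approx -0.16984 + 70.078 i$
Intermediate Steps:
$q = 33$ ($q = 74 - 41 = 33$)
$l{\left(V \right)} = 66 V$ ($l{\left(V \right)} = 33 \left(V + V\right) = 33 \cdot 2 V = 66 V$)
$Y = - \frac{1631}{9603}$ ($Y = \left(-9\right) \left(- \frac{1}{97}\right) + 26 \left(- \frac{1}{99}\right) = \frac{9}{97} - \frac{26}{99} = - \frac{1631}{9603} \approx -0.16984$)
$f = i \sqrt{4911}$ ($f = \sqrt{-1149 + 66 \left(-57\right)} = \sqrt{-1149 - 3762} = \sqrt{-4911} = i \sqrt{4911} \approx 70.078 i$)
$f + J{\left(Y \right)} = i \sqrt{4911} - \frac{1631}{9603} = - \frac{1631}{9603} + i \sqrt{4911}$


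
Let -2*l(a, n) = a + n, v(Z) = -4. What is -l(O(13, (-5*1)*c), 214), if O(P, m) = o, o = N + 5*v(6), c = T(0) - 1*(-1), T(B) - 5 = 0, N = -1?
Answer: 193/2 ≈ 96.500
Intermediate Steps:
T(B) = 5 (T(B) = 5 + 0 = 5)
c = 6 (c = 5 - 1*(-1) = 5 + 1 = 6)
o = -21 (o = -1 + 5*(-4) = -1 - 20 = -21)
O(P, m) = -21
l(a, n) = -a/2 - n/2 (l(a, n) = -(a + n)/2 = -a/2 - n/2)
-l(O(13, (-5*1)*c), 214) = -(-½*(-21) - ½*214) = -(21/2 - 107) = -1*(-193/2) = 193/2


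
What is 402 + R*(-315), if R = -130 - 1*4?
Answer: 42612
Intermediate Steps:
R = -134 (R = -130 - 4 = -134)
402 + R*(-315) = 402 - 134*(-315) = 402 + 42210 = 42612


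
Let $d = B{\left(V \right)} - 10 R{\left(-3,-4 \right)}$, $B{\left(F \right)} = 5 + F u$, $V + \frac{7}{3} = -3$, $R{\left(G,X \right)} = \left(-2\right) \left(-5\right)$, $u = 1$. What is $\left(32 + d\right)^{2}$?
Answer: $\frac{42025}{9} \approx 4669.4$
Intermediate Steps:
$R{\left(G,X \right)} = 10$
$V = - \frac{16}{3}$ ($V = - \frac{7}{3} - 3 = - \frac{16}{3} \approx -5.3333$)
$B{\left(F \right)} = 5 + F$ ($B{\left(F \right)} = 5 + F 1 = 5 + F$)
$d = - \frac{301}{3}$ ($d = \left(5 - \frac{16}{3}\right) - 100 = - \frac{1}{3} - 100 = - \frac{301}{3} \approx -100.33$)
$\left(32 + d\right)^{2} = \left(32 - \frac{301}{3}\right)^{2} = \left(- \frac{205}{3}\right)^{2} = \frac{42025}{9}$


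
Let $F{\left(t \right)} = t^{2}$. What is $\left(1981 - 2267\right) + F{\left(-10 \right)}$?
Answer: $-186$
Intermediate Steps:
$\left(1981 - 2267\right) + F{\left(-10 \right)} = \left(1981 - 2267\right) + \left(-10\right)^{2} = -286 + 100 = -186$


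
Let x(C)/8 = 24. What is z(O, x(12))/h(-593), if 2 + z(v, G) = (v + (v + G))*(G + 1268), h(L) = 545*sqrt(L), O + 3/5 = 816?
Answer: -2661286*I*sqrt(593)/323185 ≈ -200.52*I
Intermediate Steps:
x(C) = 192 (x(C) = 8*24 = 192)
O = 4077/5 (O = -3/5 + 816 = 4077/5 ≈ 815.40)
z(v, G) = -2 + (1268 + G)*(G + 2*v) (z(v, G) = -2 + (v + (v + G))*(G + 1268) = -2 + (v + (G + v))*(1268 + G) = -2 + (G + 2*v)*(1268 + G) = -2 + (1268 + G)*(G + 2*v))
z(O, x(12))/h(-593) = (-2 + 192**2 + 1268*192 + 2536*(4077/5) + 2*192*(4077/5))/((545*sqrt(-593))) = (-2 + 36864 + 243456 + 10339272/5 + 1565568/5)/((545*(I*sqrt(593)))) = 2661286/((545*I*sqrt(593))) = 2661286*(-I*sqrt(593)/323185) = -2661286*I*sqrt(593)/323185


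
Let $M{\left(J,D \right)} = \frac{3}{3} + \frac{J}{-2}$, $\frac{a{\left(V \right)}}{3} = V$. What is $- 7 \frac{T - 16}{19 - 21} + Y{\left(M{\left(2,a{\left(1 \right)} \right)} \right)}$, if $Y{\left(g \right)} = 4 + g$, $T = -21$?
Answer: $- \frac{251}{2} \approx -125.5$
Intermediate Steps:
$a{\left(V \right)} = 3 V$
$M{\left(J,D \right)} = 1 - \frac{J}{2}$ ($M{\left(J,D \right)} = 3 \cdot \frac{1}{3} + J \left(- \frac{1}{2}\right) = 1 - \frac{J}{2}$)
$- 7 \frac{T - 16}{19 - 21} + Y{\left(M{\left(2,a{\left(1 \right)} \right)} \right)} = - 7 \frac{-21 - 16}{19 - 21} + \left(4 + \left(1 - 1\right)\right) = - 7 \left(- \frac{37}{-2}\right) + \left(4 + \left(1 - 1\right)\right) = - 7 \left(\left(-37\right) \left(- \frac{1}{2}\right)\right) + \left(4 + 0\right) = \left(-7\right) \frac{37}{2} + 4 = - \frac{259}{2} + 4 = - \frac{251}{2}$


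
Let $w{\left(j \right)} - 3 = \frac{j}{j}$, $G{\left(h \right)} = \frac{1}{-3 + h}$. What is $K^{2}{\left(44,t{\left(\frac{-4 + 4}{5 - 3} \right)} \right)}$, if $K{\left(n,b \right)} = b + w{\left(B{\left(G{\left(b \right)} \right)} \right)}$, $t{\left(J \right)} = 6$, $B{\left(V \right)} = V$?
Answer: $100$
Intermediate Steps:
$w{\left(j \right)} = 4$ ($w{\left(j \right)} = 3 + \frac{j}{j} = 3 + 1 = 4$)
$K{\left(n,b \right)} = 4 + b$ ($K{\left(n,b \right)} = b + 4 = 4 + b$)
$K^{2}{\left(44,t{\left(\frac{-4 + 4}{5 - 3} \right)} \right)} = \left(4 + 6\right)^{2} = 10^{2} = 100$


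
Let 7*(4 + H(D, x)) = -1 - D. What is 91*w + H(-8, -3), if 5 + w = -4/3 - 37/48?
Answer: -31175/48 ≈ -649.48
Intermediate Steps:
H(D, x) = -29/7 - D/7 (H(D, x) = -4 + (-1 - D)/7 = -4 + (-1/7 - D/7) = -29/7 - D/7)
w = -341/48 (w = -5 + (-4/3 - 37/48) = -5 - 101/48 = -341/48 ≈ -7.1042)
91*w + H(-8, -3) = 91*(-341/48) + (-29/7 - 1/7*(-8)) = -31031/48 + (-29/7 + 8/7) = -31031/48 - 3 = -31175/48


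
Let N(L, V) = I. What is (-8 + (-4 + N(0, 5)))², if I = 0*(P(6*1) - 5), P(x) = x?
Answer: 144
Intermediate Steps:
I = 0 (I = 0*(6*1 - 5) = 0*(6 - 5) = 0*1 = 0)
N(L, V) = 0
(-8 + (-4 + N(0, 5)))² = (-8 + (-4 + 0))² = (-8 - 4)² = (-12)² = 144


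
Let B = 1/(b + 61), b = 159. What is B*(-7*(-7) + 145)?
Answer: 97/110 ≈ 0.88182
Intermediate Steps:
B = 1/220 (B = 1/(159 + 61) = 1/220 ≈ 0.0045455)
B*(-7*(-7) + 145) = (-7*(-7) + 145)/220 = (49 + 145)/220 = (1/220)*194 = 97/110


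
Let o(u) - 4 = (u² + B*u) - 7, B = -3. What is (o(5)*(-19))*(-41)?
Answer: 5453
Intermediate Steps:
o(u) = -3 + u² - 3*u (o(u) = 4 + ((u² - 3*u) - 7) = 4 + (-7 + u² - 3*u) = -3 + u² - 3*u)
(o(5)*(-19))*(-41) = ((-3 + 5² - 3*5)*(-19))*(-41) = ((-3 + 25 - 15)*(-19))*(-41) = (7*(-19))*(-41) = -133*(-41) = 5453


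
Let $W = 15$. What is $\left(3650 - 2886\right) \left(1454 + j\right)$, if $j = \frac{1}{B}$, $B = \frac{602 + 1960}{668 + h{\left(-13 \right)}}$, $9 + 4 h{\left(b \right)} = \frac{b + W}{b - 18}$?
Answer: $\frac{4202008213}{3782} \approx 1.1111 \cdot 10^{6}$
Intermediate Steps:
$h{\left(b \right)} = - \frac{9}{4} + \frac{15 + b}{4 \left(-18 + b\right)}$ ($h{\left(b \right)} = - \frac{9}{4} + \frac{\left(b + 15\right) \frac{1}{b - 18}}{4} = - \frac{9}{4} + \frac{\left(15 + b\right) \frac{1}{-18 + b}}{4} = - \frac{9}{4} + \frac{\frac{1}{-18 + b} \left(15 + b\right)}{4} = - \frac{9}{4} + \frac{15 + b}{4 \left(-18 + b\right)}$)
$B = \frac{15128}{3931}$ ($B = \frac{602 + 1960}{668 + \frac{177 - -104}{4 \left(-18 - 13\right)}} = \frac{2562}{668 + \frac{177 + 104}{4 \left(-31\right)}} = \frac{2562}{668 + \frac{1}{4} \left(- \frac{1}{31}\right) 281} = \frac{2562}{668 - \frac{281}{124}} = \frac{2562}{\frac{82551}{124}} = 2562 \cdot \frac{124}{82551} = \frac{15128}{3931} \approx 3.8484$)
$j = \frac{3931}{15128}$ ($j = \frac{1}{\frac{15128}{3931}} = \frac{3931}{15128} \approx 0.25985$)
$\left(3650 - 2886\right) \left(1454 + j\right) = \left(3650 - 2886\right) \left(1454 + \frac{3931}{15128}\right) = 764 \cdot \frac{22000043}{15128} = \frac{4202008213}{3782}$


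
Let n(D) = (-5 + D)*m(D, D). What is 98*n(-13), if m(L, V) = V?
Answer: 22932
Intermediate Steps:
n(D) = D*(-5 + D) (n(D) = (-5 + D)*D = D*(-5 + D))
98*n(-13) = 98*(-13*(-5 - 13)) = 98*(-13*(-18)) = 98*234 = 22932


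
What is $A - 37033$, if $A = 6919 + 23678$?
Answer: $-6436$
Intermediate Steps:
$A = 30597$
$A - 37033 = 30597 - 37033 = -6436$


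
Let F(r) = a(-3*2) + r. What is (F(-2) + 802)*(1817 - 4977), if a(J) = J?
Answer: -2509040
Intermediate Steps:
F(r) = -6 + r (F(r) = -3*2 + r = -6 + r)
(F(-2) + 802)*(1817 - 4977) = ((-6 - 2) + 802)*(1817 - 4977) = (-8 + 802)*(-3160) = 794*(-3160) = -2509040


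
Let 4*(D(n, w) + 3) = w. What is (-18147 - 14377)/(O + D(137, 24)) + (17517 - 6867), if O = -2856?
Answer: 30416974/2853 ≈ 10661.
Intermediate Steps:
D(n, w) = -3 + w/4
(-18147 - 14377)/(O + D(137, 24)) + (17517 - 6867) = (-18147 - 14377)/(-2856 + (-3 + (¼)*24)) + (17517 - 6867) = -32524/(-2856 + (-3 + 6)) + 10650 = -32524/(-2856 + 3) + 10650 = -32524/(-2853) + 10650 = -32524*(-1/2853) + 10650 = 32524/2853 + 10650 = 30416974/2853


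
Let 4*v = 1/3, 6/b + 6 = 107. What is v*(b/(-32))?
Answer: -1/6464 ≈ -0.00015470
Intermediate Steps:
b = 6/101 (b = 6/(-6 + 107) = 6/101 ≈ 0.059406)
v = 1/12 (v = (¼)/3 = (¼)*(⅓) = 1/12 ≈ 0.083333)
v*(b/(-32)) = ((6/101)/(-32))/12 = ((6/101)*(-1/32))/12 = (1/12)*(-3/1616) = -1/6464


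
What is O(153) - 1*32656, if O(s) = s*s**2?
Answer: 3548921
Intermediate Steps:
O(s) = s**3
O(153) - 1*32656 = 153**3 - 1*32656 = 3581577 - 32656 = 3548921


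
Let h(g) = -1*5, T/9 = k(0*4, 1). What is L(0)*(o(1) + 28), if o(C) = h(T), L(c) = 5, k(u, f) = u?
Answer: 115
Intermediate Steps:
T = 0 (T = 9*(0*4) = 9*0 = 0)
h(g) = -5
o(C) = -5
L(0)*(o(1) + 28) = 5*(-5 + 28) = 5*23 = 115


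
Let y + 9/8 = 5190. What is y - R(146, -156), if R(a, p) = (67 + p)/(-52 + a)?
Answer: 1951373/376 ≈ 5189.8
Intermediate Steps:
y = 41511/8 (y = -9/8 + 5190 = 41511/8 ≈ 5188.9)
R(a, p) = (67 + p)/(-52 + a)
y - R(146, -156) = 41511/8 - (67 - 156)/(-52 + 146) = 41511/8 - (-89)/94 = 41511/8 - 1*(-89/94) = 41511/8 + 89/94 = 1951373/376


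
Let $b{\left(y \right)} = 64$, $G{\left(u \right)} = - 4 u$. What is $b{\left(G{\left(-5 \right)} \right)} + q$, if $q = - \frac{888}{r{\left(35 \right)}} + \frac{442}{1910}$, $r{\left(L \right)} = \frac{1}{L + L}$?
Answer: $- \frac{59301459}{955} \approx -62096.0$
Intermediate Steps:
$r{\left(L \right)} = \frac{1}{2 L}$
$q = - \frac{59362579}{955}$ ($q = - \frac{888}{\frac{1}{2} \cdot \frac{1}{35}} + \frac{442}{1910} = - \frac{888}{\frac{1}{2} \cdot \frac{1}{35}} + 442 \cdot \frac{1}{1910} = - 888 \frac{1}{\frac{1}{70}} + \frac{221}{955} = \left(-888\right) 70 + \frac{221}{955} = -62160 + \frac{221}{955} = - \frac{59362579}{955} \approx -62160.0$)
$b{\left(G{\left(-5 \right)} \right)} + q = 64 - \frac{59362579}{955} = - \frac{59301459}{955}$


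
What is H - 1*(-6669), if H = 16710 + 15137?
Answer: 38516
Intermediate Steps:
H = 31847
H - 1*(-6669) = 31847 - 1*(-6669) = 31847 + 6669 = 38516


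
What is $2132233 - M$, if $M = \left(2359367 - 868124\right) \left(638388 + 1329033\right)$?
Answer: $-2933900662070$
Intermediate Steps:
$M = 2933902794303$ ($M = 1491243 \cdot 1967421 = 2933902794303$)
$2132233 - M = 2132233 - 2933902794303 = -2933900662070$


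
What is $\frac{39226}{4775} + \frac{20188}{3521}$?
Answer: $\frac{33501778}{2401825} \approx 13.948$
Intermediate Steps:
$\frac{39226}{4775} + \frac{20188}{3521} = 39226 \cdot \frac{1}{4775} + 20188 \cdot \frac{1}{3521} = \frac{39226}{4775} + \frac{2884}{503} = \frac{33501778}{2401825}$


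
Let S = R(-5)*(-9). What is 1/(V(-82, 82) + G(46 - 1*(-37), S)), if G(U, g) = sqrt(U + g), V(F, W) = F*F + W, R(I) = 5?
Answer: 3403/23160799 - sqrt(38)/46321598 ≈ 0.00014680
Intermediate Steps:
S = -45 (S = 5*(-9) = -45)
V(F, W) = W + F**2 (V(F, W) = F**2 + W = W + F**2)
1/(V(-82, 82) + G(46 - 1*(-37), S)) = 1/((82 + (-82)**2) + sqrt((46 - 1*(-37)) - 45)) = 1/((82 + 6724) + sqrt((46 + 37) - 45)) = 1/(6806 + sqrt(83 - 45)) = 1/(6806 + sqrt(38))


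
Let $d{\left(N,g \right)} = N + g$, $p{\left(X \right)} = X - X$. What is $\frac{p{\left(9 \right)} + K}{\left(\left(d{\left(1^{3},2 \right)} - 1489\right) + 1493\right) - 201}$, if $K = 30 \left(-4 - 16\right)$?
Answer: $\frac{300}{97} \approx 3.0928$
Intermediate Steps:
$p{\left(X \right)} = 0$
$K = -600$ ($K = 30 \left(-20\right) = -600$)
$\frac{p{\left(9 \right)} + K}{\left(\left(d{\left(1^{3},2 \right)} - 1489\right) + 1493\right) - 201} = \frac{0 - 600}{\left(\left(\left(1^{3} + 2\right) - 1489\right) + 1493\right) - 201} = - \frac{600}{\left(\left(\left(1 + 2\right) - 1489\right) + 1493\right) - 201} = - \frac{600}{\left(\left(3 - 1489\right) + 1493\right) - 201} = - \frac{600}{\left(-1486 + 1493\right) - 201} = - \frac{600}{7 - 201} = - \frac{600}{-194} = \left(-600\right) \left(- \frac{1}{194}\right) = \frac{300}{97}$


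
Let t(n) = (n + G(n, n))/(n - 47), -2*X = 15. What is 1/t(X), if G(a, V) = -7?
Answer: 109/29 ≈ 3.7586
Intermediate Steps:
X = -15/2 (X = -½*15 = -15/2 ≈ -7.5000)
t(n) = (-7 + n)/(-47 + n) (t(n) = (n - 7)/(n - 47) = (-7 + n)/(-47 + n))
1/t(X) = 1/((-7 - 15/2)/(-47 - 15/2)) = 1/(-29/2/(-109/2)) = 1/(-2/109*(-29/2)) = 1/(29/109) = 109/29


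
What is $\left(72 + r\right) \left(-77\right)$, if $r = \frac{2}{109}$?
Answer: $- \frac{604450}{109} \approx -5545.4$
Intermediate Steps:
$r = \frac{2}{109}$ ($r = 2 \cdot \frac{1}{109} = \frac{2}{109} \approx 0.018349$)
$\left(72 + r\right) \left(-77\right) = \left(72 + \frac{2}{109}\right) \left(-77\right) = \frac{7850}{109} \left(-77\right) = - \frac{604450}{109}$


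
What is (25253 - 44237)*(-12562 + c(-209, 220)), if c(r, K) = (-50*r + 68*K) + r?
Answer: -239938776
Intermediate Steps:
c(r, K) = -49*r + 68*K
(25253 - 44237)*(-12562 + c(-209, 220)) = (25253 - 44237)*(-12562 + (-49*(-209) + 68*220)) = -18984*(-12562 + (10241 + 14960)) = -18984*(-12562 + 25201) = -18984*12639 = -239938776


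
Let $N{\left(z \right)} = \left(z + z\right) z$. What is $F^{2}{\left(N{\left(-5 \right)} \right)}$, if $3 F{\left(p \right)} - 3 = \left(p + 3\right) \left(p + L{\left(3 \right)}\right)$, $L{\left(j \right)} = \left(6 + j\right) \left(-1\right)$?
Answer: $\frac{4734976}{9} \approx 5.2611 \cdot 10^{5}$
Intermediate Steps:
$N{\left(z \right)} = 2 z^{2}$ ($N{\left(z \right)} = 2 z z = 2 z^{2}$)
$L{\left(j \right)} = -6 - j$
$F{\left(p \right)} = 1 + \frac{\left(-9 + p\right) \left(3 + p\right)}{3}$ ($F{\left(p \right)} = 1 + \frac{\left(p + 3\right) \left(p - 9\right)}{3} = 1 + \frac{\left(3 + p\right) \left(p - 9\right)}{3} = 1 + \frac{\left(3 + p\right) \left(-9 + p\right)}{3} = 1 + \frac{\left(-9 + p\right) \left(3 + p\right)}{3}$)
$F^{2}{\left(N{\left(-5 \right)} \right)} = \left(-8 - 2 \cdot 2 \left(-5\right)^{2} + \frac{\left(2 \left(-5\right)^{2}\right)^{2}}{3}\right)^{2} = \left(-8 - 2 \cdot 2 \cdot 25 + \frac{\left(2 \cdot 25\right)^{2}}{3}\right)^{2} = \left(-8 - 100 + \frac{50^{2}}{3}\right)^{2} = \left(-8 - 100 + \frac{1}{3} \cdot 2500\right)^{2} = \left(-8 - 100 + \frac{2500}{3}\right)^{2} = \left(\frac{2176}{3}\right)^{2} = \frac{4734976}{9}$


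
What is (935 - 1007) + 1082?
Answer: 1010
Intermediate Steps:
(935 - 1007) + 1082 = -72 + 1082 = 1010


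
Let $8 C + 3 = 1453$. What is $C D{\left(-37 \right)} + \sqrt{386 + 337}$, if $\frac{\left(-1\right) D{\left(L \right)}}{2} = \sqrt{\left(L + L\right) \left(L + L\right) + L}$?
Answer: $\sqrt{723} - \frac{5075 \sqrt{111}}{2} \approx -26707.0$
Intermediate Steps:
$C = \frac{725}{4}$ ($C = - \frac{3}{8} + \frac{1}{8} \cdot 1453 = - \frac{3}{8} + \frac{1453}{8} = \frac{725}{4} \approx 181.25$)
$D{\left(L \right)} = - 2 \sqrt{L + 4 L^{2}}$ ($D{\left(L \right)} = - 2 \sqrt{\left(L + L\right) \left(L + L\right) + L} = - 2 \sqrt{2 L 2 L + L} = - 2 \sqrt{4 L^{2} + L} = - 2 \sqrt{L + 4 L^{2}}$)
$C D{\left(-37 \right)} + \sqrt{386 + 337} = \frac{725 \left(- 2 \sqrt{- 37 \left(1 + 4 \left(-37\right)\right)}\right)}{4} + \sqrt{386 + 337} = \frac{725 \left(- 2 \sqrt{- 37 \left(1 - 148\right)}\right)}{4} + \sqrt{723} = \frac{725 \left(- 2 \sqrt{\left(-37\right) \left(-147\right)}\right)}{4} + \sqrt{723} = \frac{725 \left(- 2 \sqrt{5439}\right)}{4} + \sqrt{723} = \frac{725 \left(- 2 \cdot 7 \sqrt{111}\right)}{4} + \sqrt{723} = \frac{725 \left(- 14 \sqrt{111}\right)}{4} + \sqrt{723} = - \frac{5075 \sqrt{111}}{2} + \sqrt{723} = \sqrt{723} - \frac{5075 \sqrt{111}}{2}$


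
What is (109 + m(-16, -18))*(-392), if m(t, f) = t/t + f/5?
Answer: -208544/5 ≈ -41709.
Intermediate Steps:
m(t, f) = 1 + f/5 (m(t, f) = 1 + f*(⅕) = 1 + f/5)
(109 + m(-16, -18))*(-392) = (109 + (1 + (⅕)*(-18)))*(-392) = (109 + (1 - 18/5))*(-392) = (109 - 13/5)*(-392) = (532/5)*(-392) = -208544/5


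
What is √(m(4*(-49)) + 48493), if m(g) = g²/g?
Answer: √48297 ≈ 219.77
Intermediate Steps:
m(g) = g
√(m(4*(-49)) + 48493) = √(4*(-49) + 48493) = √(-196 + 48493) = √48297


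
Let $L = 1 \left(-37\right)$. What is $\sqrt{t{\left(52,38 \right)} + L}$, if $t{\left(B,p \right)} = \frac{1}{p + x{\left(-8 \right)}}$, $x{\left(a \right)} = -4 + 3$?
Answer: $\frac{6 i \sqrt{1406}}{37} \approx 6.0805 i$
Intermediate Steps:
$x{\left(a \right)} = -1$
$L = -37$
$t{\left(B,p \right)} = \frac{1}{-1 + p}$ ($t{\left(B,p \right)} = \frac{1}{p - 1} = \frac{1}{-1 + p}$)
$\sqrt{t{\left(52,38 \right)} + L} = \sqrt{\frac{1}{-1 + 38} - 37} = \sqrt{\frac{1}{37} - 37} = \sqrt{- \frac{1368}{37}} = \frac{6 i \sqrt{1406}}{37}$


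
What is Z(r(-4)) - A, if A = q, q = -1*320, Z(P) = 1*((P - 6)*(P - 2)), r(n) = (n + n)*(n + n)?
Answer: 3916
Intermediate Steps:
r(n) = 4*n**2 (r(n) = (2*n)*(2*n) = 4*n**2)
Z(P) = (-6 + P)*(-2 + P) (Z(P) = 1*((-6 + P)*(-2 + P)) = (-6 + P)*(-2 + P))
q = -320
A = -320
Z(r(-4)) - A = (12 + (4*(-4)**2)**2 - 32*(-4)**2) - 1*(-320) = (12 + (4*16)**2 - 32*16) + 320 = (12 + 64**2 - 8*64) + 320 = (12 + 4096 - 512) + 320 = 3596 + 320 = 3916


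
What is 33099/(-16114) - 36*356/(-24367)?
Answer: -85715187/56092834 ≈ -1.5281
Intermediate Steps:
33099/(-16114) - 36*356/(-24367) = 33099*(-1/16114) - 12816*(-1/24367) = -33099/16114 + 12816/24367 = -85715187/56092834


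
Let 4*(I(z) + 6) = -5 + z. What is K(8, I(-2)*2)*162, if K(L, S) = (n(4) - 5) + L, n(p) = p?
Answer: 1134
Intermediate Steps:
I(z) = -29/4 + z/4 (I(z) = -6 + (-5 + z)/4 = -6 + (-5/4 + z/4) = -29/4 + z/4)
K(L, S) = -1 + L (K(L, S) = (4 - 5) + L = -1 + L)
K(8, I(-2)*2)*162 = (-1 + 8)*162 = 7*162 = 1134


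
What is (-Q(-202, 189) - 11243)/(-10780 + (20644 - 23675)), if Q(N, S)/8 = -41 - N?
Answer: 12531/13811 ≈ 0.90732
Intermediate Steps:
Q(N, S) = -328 - 8*N (Q(N, S) = 8*(-41 - N) = -328 - 8*N)
(-Q(-202, 189) - 11243)/(-10780 + (20644 - 23675)) = (-(-328 - 8*(-202)) - 11243)/(-10780 + (20644 - 23675)) = (-(-328 + 1616) - 11243)/(-10780 - 3031) = (-1*1288 - 11243)/(-13811) = (-1288 - 11243)*(-1/13811) = -12531*(-1/13811) = 12531/13811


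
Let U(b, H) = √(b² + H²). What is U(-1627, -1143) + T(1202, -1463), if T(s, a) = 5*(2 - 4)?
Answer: -10 + √3953578 ≈ 1978.4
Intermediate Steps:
T(s, a) = -10 (T(s, a) = 5*(-2) = -10)
U(b, H) = √(H² + b²)
U(-1627, -1143) + T(1202, -1463) = √((-1143)² + (-1627)²) - 10 = √(1306449 + 2647129) - 10 = √3953578 - 10 = -10 + √3953578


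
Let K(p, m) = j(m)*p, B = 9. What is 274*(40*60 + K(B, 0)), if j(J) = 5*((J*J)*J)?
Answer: 657600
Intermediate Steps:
j(J) = 5*J**3 (j(J) = 5*(J**2*J) = 5*J**3)
K(p, m) = 5*p*m**3 (K(p, m) = (5*m**3)*p = 5*p*m**3)
274*(40*60 + K(B, 0)) = 274*(40*60 + 5*9*0**3) = 274*(2400 + 5*9*0) = 274*(2400 + 0) = 274*2400 = 657600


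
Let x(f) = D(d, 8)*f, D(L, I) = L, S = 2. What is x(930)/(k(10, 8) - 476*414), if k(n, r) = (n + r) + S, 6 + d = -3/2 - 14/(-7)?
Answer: 5115/197044 ≈ 0.025959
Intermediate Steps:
d = -11/2 (d = -6 + (-3/2 - 14/(-7)) = -6 + (-3*1/2 - 14*(-1/7)) = -6 + (-3/2 + 2) = -6 + 1/2 = -11/2 ≈ -5.5000)
k(n, r) = 2 + n + r (k(n, r) = (n + r) + 2 = 2 + n + r)
x(f) = -11*f/2
x(930)/(k(10, 8) - 476*414) = (-11/2*930)/((2 + 10 + 8) - 476*414) = -5115/(20 - 197064) = -5115/(-197044) = -5115*(-1/197044) = 5115/197044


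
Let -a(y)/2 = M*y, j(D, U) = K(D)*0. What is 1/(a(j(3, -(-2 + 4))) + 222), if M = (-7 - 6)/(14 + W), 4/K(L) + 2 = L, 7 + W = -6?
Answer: 1/222 ≈ 0.0045045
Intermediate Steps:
W = -13 (W = -7 - 6 = -13)
K(L) = 4/(-2 + L)
M = -13 (M = (-7 - 6)/(14 - 13) = -13/1 = -13*1 = -13)
j(D, U) = 0 (j(D, U) = (4/(-2 + D))*0 = 0)
a(y) = 26*y (a(y) = -(-26)*y = 26*y)
1/(a(j(3, -(-2 + 4))) + 222) = 1/(26*0 + 222) = 1/(0 + 222) = 1/222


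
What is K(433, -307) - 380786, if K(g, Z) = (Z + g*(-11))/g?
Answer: -164885408/433 ≈ -3.8080e+5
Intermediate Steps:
K(g, Z) = (Z - 11*g)/g
K(433, -307) - 380786 = (-11 - 307/433) - 380786 = -5070/433 - 380786 = -164885408/433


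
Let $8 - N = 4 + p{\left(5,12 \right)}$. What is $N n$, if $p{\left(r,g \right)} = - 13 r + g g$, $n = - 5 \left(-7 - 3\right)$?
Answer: $-3750$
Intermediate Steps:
$n = 50$ ($n = \left(-5\right) \left(-10\right) = 50$)
$p{\left(r,g \right)} = g^{2} - 13 r$ ($p{\left(r,g \right)} = - 13 r + g^{2} = g^{2} - 13 r$)
$N = -75$ ($N = 8 - \left(4 + \left(12^{2} - 65\right)\right) = 8 - \left(4 + \left(144 - 65\right)\right) = 8 - \left(4 + 79\right) = 8 - 83 = -75$)
$N n = \left(-75\right) 50 = -3750$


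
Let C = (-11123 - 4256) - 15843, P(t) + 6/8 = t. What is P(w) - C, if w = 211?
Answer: 125729/4 ≈ 31432.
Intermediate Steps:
P(t) = -3/4 + t
C = -31222 (C = -15379 - 15843 = -31222)
P(w) - C = (-3/4 + 211) - 1*(-31222) = 841/4 + 31222 = 125729/4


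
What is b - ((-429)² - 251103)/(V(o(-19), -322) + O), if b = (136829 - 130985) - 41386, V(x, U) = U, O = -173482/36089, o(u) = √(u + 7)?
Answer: -70267920733/1965690 ≈ -35747.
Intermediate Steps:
o(u) = √(7 + u)
O = -173482/36089 (O = -173482*1/36089 = -173482/36089 ≈ -4.8071)
b = -35542 (b = 5844 - 41386 = -35542)
b - ((-429)² - 251103)/(V(o(-19), -322) + O) = -35542 - ((-429)² - 251103)/(-322 - 173482/36089) = -35542 - (184041 - 251103)/(-11794140/36089) = -35542 - (-67062)*(-36089)/11794140 = -35542 - 1*403366753/1965690 = -35542 - 403366753/1965690 = -70267920733/1965690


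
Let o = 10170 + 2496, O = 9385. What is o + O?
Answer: 22051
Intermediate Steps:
o = 12666
o + O = 12666 + 9385 = 22051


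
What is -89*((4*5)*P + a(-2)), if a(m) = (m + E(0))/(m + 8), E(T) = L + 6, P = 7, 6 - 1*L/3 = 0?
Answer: -38359/3 ≈ -12786.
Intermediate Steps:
L = 18 (L = 18 - 3*0 = 18 + 0 = 18)
E(T) = 24 (E(T) = 18 + 6 = 24)
a(m) = (24 + m)/(8 + m) (a(m) = (m + 24)/(m + 8) = (24 + m)/(8 + m))
-89*((4*5)*P + a(-2)) = -89*((4*5)*7 + (24 - 2)/(8 - 2)) = -89*(20*7 + 22/6) = -89*(140 + (⅙)*22) = -89*(140 + 11/3) = -89*431/3 = -38359/3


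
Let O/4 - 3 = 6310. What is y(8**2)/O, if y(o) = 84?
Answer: 21/6313 ≈ 0.0033265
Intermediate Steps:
O = 25252 (O = 12 + 4*6310 = 12 + 25240 = 25252)
y(8**2)/O = 84/25252 = 84*(1/25252) = 21/6313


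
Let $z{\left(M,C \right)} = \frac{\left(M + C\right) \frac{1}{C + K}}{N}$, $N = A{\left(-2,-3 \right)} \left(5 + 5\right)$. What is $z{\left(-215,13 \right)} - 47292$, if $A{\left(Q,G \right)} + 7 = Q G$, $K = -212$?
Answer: $- \frac{47055641}{995} \approx -47292.0$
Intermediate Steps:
$A{\left(Q,G \right)} = -7 + G Q$ ($A{\left(Q,G \right)} = -7 + Q G = -7 + G Q$)
$N = -10$ ($N = \left(-7 - -6\right) \left(5 + 5\right) = \left(-7 + 6\right) 10 = \left(-1\right) 10 = -10$)
$z{\left(M,C \right)} = - \frac{C + M}{10 \left(-212 + C\right)}$ ($z{\left(M,C \right)} = \frac{\left(M + C\right) \frac{1}{C - 212}}{-10} = \frac{C + M}{-212 + C} \left(- \frac{1}{10}\right) = - \frac{C + M}{10 \left(-212 + C\right)}$)
$z{\left(-215,13 \right)} - 47292 = \frac{\left(-1\right) 13 - -215}{10 \left(-212 + 13\right)} - 47292 = \frac{-13 + 215}{10 \left(-199\right)} - 47292 = \frac{1}{10} \left(- \frac{1}{199}\right) 202 - 47292 = - \frac{101}{995} - 47292 = - \frac{47055641}{995}$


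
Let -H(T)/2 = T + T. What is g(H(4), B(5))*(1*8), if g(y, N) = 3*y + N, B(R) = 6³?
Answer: 1344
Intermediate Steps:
B(R) = 216
H(T) = -4*T (H(T) = -2*(T + T) = -4*T)
g(y, N) = N + 3*y
g(H(4), B(5))*(1*8) = (216 + 3*(-4*4))*(1*8) = (216 + 3*(-16))*8 = (216 - 48)*8 = 168*8 = 1344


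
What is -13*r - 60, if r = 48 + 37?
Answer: -1165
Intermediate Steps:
r = 85
-13*r - 60 = -13*85 - 60 = -1105 - 60 = -1165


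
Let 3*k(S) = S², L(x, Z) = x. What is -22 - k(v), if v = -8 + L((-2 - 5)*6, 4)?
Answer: -2566/3 ≈ -855.33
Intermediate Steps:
v = -50 (v = -8 + (-2 - 5)*6 = -8 - 7*6 = -8 - 42 = -50)
k(S) = S²/3
-22 - k(v) = -22 - (-50)²/3 = -22 - 2500/3 = -2566/3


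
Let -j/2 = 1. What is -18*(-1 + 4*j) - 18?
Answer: 144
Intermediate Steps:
j = -2 (j = -2*1 = -2)
-18*(-1 + 4*j) - 18 = -18*(-1 + 4*(-2)) - 18 = -18*(-1 - 8) - 18 = -18*(-9) - 18 = 162 - 18 = 144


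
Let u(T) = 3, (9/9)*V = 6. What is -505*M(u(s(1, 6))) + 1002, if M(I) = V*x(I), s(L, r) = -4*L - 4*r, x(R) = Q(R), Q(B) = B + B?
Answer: -17178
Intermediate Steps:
Q(B) = 2*B
x(R) = 2*R
V = 6
M(I) = 12*I (M(I) = 6*(2*I) = 12*I)
-505*M(u(s(1, 6))) + 1002 = -6060*3 + 1002 = -505*36 + 1002 = -18180 + 1002 = -17178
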